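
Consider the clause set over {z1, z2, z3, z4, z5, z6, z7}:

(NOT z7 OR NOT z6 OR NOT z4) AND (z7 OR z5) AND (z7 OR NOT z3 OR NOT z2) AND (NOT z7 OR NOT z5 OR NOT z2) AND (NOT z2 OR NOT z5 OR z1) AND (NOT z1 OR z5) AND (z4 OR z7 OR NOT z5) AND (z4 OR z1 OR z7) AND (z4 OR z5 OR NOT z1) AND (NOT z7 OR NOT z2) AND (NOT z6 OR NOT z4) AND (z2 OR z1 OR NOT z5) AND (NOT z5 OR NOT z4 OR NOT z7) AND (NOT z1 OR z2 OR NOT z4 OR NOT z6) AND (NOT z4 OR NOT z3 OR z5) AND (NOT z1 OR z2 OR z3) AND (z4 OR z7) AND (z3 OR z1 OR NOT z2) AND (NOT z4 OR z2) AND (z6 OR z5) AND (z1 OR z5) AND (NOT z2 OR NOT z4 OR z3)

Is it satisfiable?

Yes

Branch on z7: set z7 = true.
Unit clause (NOT z2) forces z2 = false.
Unit clause (NOT z4) forces z4 = false.
Branch on z1: set z1 = true.
Unit clause (z5) forces z5 = true.
Unit clause (z3) forces z3 = true.
No clause remains; z6 is free.
A satisfying assignment: z1 ↦ true, z2 ↦ false, z3 ↦ true, z4 ↦ false, z5 ↦ true, z6 ↦ true, z7 ↦ true.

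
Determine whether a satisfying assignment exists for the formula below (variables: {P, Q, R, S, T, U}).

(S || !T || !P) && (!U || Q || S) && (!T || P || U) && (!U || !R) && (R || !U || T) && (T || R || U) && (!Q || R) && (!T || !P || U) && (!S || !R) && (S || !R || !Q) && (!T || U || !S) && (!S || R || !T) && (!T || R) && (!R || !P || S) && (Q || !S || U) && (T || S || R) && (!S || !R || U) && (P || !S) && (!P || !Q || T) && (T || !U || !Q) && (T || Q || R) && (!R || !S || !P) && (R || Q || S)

Satisfiable

Suppose U = false.
Suppose T = false.
From the singleton clause (R), R = true.
From the singleton clause (!S), S = false.
From the singleton clause (!Q), Q = false.
From the singleton clause (!P), P = false.
This assignment satisfies each clause.
A satisfying assignment: P: false, Q: false, R: true, S: false, T: false, U: false.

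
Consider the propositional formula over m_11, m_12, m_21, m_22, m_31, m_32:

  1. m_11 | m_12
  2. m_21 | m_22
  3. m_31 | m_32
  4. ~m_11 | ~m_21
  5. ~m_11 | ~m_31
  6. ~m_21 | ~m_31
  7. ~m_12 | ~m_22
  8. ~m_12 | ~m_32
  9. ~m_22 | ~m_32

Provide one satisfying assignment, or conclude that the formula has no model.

Branch on m_11: set m_11 = 1.
From the singleton clause (~m_21), m_21 = 0.
From the singleton clause (m_22), m_22 = 1.
From the singleton clause (~m_31), m_31 = 0.
From the singleton clause (m_32), m_32 = 1.
But (~m_32) is also a unit clause — contradiction.
Undo m_11 and try m_11 = 0.
From the singleton clause (m_12), m_12 = 1.
From the singleton clause (~m_22), m_22 = 0.
From the singleton clause (m_21), m_21 = 1.
From the singleton clause (~m_31), m_31 = 0.
From the singleton clause (m_32), m_32 = 1.
But (~m_32) is also a unit clause — contradiction.
Either choice for m_11 ends in contradiction.

UNSATISFIABLE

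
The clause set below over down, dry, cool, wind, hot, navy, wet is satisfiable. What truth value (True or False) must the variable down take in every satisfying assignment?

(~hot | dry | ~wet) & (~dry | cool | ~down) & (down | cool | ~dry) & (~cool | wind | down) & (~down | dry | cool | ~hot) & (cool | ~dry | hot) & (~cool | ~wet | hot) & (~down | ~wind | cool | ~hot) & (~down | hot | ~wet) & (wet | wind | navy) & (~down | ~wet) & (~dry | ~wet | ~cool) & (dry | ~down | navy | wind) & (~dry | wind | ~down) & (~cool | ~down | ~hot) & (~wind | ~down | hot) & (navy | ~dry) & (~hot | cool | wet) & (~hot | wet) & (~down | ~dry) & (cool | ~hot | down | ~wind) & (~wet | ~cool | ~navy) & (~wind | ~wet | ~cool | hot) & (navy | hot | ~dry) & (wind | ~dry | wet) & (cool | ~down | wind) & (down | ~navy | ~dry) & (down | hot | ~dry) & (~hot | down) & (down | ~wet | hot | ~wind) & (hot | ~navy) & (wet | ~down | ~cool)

Suppose down = 1.
(~wet) alone gives wet = 0.
(~hot) alone gives hot = 0.
(~wind) alone gives wind = 0.
(navy) alone gives navy = 1.
Now (~navy) is unsatisfied and unit — conflict.
So every satisfying assignment has down = False.

False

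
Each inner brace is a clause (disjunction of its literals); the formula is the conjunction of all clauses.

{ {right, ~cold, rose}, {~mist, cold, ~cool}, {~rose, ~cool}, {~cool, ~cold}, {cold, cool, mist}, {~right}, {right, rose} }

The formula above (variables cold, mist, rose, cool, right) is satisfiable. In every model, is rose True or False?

True

Suppose rose = 0.
Unit clause (~right) forces right = 0.
But (right) is also a unit clause — contradiction.
So every satisfying assignment has rose = True.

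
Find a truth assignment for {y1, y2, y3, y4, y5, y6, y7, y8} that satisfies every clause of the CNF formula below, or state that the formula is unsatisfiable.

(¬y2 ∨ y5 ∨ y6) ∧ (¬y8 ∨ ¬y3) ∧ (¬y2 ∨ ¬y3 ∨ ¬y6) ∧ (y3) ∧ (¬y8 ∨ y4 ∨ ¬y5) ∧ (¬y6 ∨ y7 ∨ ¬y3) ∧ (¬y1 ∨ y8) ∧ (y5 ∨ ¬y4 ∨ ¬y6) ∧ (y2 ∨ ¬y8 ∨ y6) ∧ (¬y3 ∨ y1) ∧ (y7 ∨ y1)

UNSATISFIABLE

The clause (y3) is unit, so y3 = True.
The clause (¬y8) is unit, so y8 = False.
The clause (¬y1) is unit, so y1 = False.
That conflicts with the unit clause (y1).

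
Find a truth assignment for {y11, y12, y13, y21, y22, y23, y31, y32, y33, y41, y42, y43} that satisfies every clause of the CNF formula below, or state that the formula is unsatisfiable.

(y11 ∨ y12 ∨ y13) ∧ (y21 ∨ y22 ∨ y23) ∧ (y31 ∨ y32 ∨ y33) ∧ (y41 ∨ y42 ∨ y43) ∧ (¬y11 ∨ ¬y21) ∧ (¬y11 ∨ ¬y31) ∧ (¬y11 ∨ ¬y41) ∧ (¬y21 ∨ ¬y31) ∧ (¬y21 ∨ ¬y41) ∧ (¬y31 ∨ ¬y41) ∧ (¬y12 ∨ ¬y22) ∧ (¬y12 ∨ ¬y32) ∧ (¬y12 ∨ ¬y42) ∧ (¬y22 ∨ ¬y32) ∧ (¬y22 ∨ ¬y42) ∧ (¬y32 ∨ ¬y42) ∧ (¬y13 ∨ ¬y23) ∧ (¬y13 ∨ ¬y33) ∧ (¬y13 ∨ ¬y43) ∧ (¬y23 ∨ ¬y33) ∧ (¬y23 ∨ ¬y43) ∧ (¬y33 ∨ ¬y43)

Suppose y11 = False.
Suppose y12 = True.
The clause (¬y22) is unit, so y22 = False.
The clause (¬y32) is unit, so y32 = False.
The clause (¬y42) is unit, so y42 = False.
Suppose y21 = True.
The clause (¬y31) is unit, so y31 = False.
The clause (y33) is unit, so y33 = True.
The clause (¬y41) is unit, so y41 = False.
The clause (y43) is unit, so y43 = True.
Now (¬y43) is unsatisfied and unit — conflict.
Backtrack on y21: now try y21 = False.
The clause (y23) is unit, so y23 = True.
The clause (¬y13) is unit, so y13 = False.
The clause (¬y33) is unit, so y33 = False.
The clause (y31) is unit, so y31 = True.
The clause (¬y41) is unit, so y41 = False.
The clause (y43) is unit, so y43 = True.
Now (¬y43) is unsatisfied and unit — conflict.
Neither y21 = True nor y21 = False works.
Backtrack on y12: now try y12 = False.
The clause (y13) is unit, so y13 = True.
The clause (¬y23) is unit, so y23 = False.
The clause (¬y33) is unit, so y33 = False.
The clause (¬y43) is unit, so y43 = False.
Suppose y21 = True.
The clause (¬y31) is unit, so y31 = False.
The clause (y32) is unit, so y32 = True.
The clause (¬y41) is unit, so y41 = False.
The clause (y42) is unit, so y42 = True.
Now (¬y42) is unsatisfied and unit — conflict.
Backtrack on y21: now try y21 = False.
The clause (y22) is unit, so y22 = True.
The clause (¬y32) is unit, so y32 = False.
The clause (y31) is unit, so y31 = True.
The clause (¬y41) is unit, so y41 = False.
The clause (y42) is unit, so y42 = True.
Now (¬y42) is unsatisfied and unit — conflict.
Neither y21 = True nor y21 = False works.
Neither y12 = True nor y12 = False works.
Backtrack on y11: now try y11 = True.
The clause (¬y21) is unit, so y21 = False.
The clause (¬y31) is unit, so y31 = False.
The clause (¬y41) is unit, so y41 = False.
Suppose y22 = True.
The clause (¬y12) is unit, so y12 = False.
The clause (¬y32) is unit, so y32 = False.
The clause (y33) is unit, so y33 = True.
The clause (¬y42) is unit, so y42 = False.
The clause (y43) is unit, so y43 = True.
Now (¬y43) is unsatisfied and unit — conflict.
Backtrack on y22: now try y22 = False.
The clause (y23) is unit, so y23 = True.
The clause (¬y13) is unit, so y13 = False.
The clause (¬y33) is unit, so y33 = False.
The clause (y32) is unit, so y32 = True.
The clause (¬y12) is unit, so y12 = False.
The clause (¬y42) is unit, so y42 = False.
The clause (y43) is unit, so y43 = True.
Now (¬y43) is unsatisfied and unit — conflict.
Neither y22 = True nor y22 = False works.
Neither y11 = True nor y11 = False works.

UNSATISFIABLE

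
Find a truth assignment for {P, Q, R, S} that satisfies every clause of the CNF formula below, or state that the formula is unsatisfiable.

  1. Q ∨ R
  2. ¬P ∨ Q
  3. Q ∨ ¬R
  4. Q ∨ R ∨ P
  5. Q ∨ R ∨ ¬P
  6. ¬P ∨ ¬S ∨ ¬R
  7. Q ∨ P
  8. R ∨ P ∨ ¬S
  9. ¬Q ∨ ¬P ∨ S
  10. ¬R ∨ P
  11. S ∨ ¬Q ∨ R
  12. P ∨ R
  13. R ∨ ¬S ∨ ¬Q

UNSATISFIABLE

Case Q = True:
Case P = False:
From the singleton clause (¬R), R = False.
But (R) is also a unit clause — contradiction.
That branch fails; take P = True instead.
From the singleton clause (S), S = True.
From the singleton clause (¬R), R = False.
But (R) is also a unit clause — contradiction.
Neither P = True nor P = False works.
That branch fails; take Q = False instead.
From the singleton clause (R), R = True.
But (¬R) is also a unit clause — contradiction.
Neither Q = True nor Q = False works.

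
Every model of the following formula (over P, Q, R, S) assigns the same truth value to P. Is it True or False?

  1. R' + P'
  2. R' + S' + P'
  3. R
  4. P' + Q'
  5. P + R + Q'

Suppose P = 1.
From the singleton clause (R'), R = 0.
Now (R) is unsatisfied and unit — conflict.
So every satisfying assignment has P = False.

False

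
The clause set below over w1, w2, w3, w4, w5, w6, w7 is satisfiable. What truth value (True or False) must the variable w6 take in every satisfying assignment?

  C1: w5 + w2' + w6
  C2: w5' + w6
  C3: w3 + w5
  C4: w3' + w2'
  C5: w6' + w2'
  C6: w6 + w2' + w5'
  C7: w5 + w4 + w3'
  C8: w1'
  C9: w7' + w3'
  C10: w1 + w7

Suppose w6 = 0.
Unit clause (w5') forces w5 = 0.
Unit clause (w2') forces w2 = 0.
Unit clause (w3) forces w3 = 1.
Unit clause (w4) forces w4 = 1.
Unit clause (w1') forces w1 = 0.
Unit clause (w7') forces w7 = 0.
Now (w7) is unsatisfied and unit — conflict.
So every satisfying assignment has w6 = True.

True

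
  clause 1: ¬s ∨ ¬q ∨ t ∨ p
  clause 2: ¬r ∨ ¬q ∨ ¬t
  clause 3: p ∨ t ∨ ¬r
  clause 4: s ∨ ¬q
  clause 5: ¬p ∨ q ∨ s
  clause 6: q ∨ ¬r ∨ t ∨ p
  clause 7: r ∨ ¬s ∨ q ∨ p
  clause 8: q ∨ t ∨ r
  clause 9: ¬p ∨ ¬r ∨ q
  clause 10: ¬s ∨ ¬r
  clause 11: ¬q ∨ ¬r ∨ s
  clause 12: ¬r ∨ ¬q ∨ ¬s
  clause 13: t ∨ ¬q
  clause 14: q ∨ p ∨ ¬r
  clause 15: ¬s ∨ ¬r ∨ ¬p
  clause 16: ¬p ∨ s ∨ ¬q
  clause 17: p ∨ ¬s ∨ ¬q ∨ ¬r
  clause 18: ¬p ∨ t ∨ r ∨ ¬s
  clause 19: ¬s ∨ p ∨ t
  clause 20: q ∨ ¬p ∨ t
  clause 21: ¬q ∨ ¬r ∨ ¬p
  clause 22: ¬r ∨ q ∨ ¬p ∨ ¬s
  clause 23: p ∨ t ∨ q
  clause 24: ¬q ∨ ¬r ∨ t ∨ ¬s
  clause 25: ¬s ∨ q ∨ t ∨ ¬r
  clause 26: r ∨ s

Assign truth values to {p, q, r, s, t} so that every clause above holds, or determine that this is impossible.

p ↦ True, q ↦ True, r ↦ False, s ↦ True, t ↦ True

Case s = True:
(¬r) alone gives r = False.
Case q = True:
(t) alone gives t = True.
No clause remains; p is free.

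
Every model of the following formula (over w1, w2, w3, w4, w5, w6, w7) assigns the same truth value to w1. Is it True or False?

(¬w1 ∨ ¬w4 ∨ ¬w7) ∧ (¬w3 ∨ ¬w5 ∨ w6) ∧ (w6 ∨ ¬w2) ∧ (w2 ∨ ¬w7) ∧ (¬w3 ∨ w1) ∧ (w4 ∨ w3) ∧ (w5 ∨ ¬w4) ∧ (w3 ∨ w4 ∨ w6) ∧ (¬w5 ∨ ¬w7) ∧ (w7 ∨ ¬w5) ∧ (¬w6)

True

Suppose w1 = False.
The clause (¬w3) is unit, so w3 = False.
The clause (w4) is unit, so w4 = True.
The clause (w5) is unit, so w5 = True.
The clause (¬w7) is unit, so w7 = False.
That conflicts with the unit clause (w7).
So every satisfying assignment has w1 = True.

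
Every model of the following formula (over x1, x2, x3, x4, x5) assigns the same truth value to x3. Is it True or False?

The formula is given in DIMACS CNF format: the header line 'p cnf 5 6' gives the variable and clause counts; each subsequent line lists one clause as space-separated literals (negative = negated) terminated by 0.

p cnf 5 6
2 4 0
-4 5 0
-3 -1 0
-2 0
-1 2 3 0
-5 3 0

True

Suppose x3 = False.
Unit clause (¬x2) forces x2 = False.
Unit clause (x4) forces x4 = True.
Unit clause (x5) forces x5 = True.
That conflicts with the unit clause (¬x5).
So every satisfying assignment has x3 = True.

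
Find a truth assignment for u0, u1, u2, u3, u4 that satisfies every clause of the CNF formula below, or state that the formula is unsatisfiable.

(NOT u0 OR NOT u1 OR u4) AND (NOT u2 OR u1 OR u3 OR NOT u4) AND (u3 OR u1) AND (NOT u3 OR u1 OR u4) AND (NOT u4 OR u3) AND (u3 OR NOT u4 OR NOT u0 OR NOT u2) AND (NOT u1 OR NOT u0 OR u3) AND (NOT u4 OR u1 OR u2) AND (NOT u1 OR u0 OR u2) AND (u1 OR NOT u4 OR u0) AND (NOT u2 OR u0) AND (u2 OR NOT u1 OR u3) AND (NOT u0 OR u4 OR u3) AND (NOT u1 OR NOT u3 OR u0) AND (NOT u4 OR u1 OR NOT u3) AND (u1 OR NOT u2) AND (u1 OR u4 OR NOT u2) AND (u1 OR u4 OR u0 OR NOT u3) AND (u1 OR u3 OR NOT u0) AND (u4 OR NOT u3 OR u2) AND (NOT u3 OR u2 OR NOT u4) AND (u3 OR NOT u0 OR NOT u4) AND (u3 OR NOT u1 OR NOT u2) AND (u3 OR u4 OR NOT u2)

Branch on u3: set u3 = true.
Branch on u1: set u1 = true.
Unit clause (u0) forces u0 = true.
Unit clause (u4) forces u4 = true.
Unit clause (u2) forces u2 = true.
Every clause now holds.

u0=true, u1=true, u2=true, u3=true, u4=true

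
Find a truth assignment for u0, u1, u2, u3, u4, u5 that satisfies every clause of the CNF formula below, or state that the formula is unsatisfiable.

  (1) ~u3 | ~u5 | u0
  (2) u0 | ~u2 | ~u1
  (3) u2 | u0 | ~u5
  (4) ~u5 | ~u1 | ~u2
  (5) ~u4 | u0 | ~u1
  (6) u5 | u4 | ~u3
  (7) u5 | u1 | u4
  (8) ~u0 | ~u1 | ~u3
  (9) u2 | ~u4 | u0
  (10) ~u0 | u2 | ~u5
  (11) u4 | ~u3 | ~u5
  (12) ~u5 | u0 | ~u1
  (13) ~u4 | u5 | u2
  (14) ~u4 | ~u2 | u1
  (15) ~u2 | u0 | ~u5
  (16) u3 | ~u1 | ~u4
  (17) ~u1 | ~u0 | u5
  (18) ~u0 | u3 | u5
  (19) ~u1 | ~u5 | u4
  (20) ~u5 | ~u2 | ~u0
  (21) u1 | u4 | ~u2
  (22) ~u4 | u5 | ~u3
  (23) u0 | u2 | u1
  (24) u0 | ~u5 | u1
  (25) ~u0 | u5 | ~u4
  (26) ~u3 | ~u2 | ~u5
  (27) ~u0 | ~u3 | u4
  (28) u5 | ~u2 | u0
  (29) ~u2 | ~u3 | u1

Case u3 = 0:
Case u1 = 1:
The clause (~u4) is unit, so u4 = 0.
The clause (~u5) is unit, so u5 = 0.
The clause (~u0) is unit, so u0 = 0.
The clause (~u2) is unit, so u2 = 0.
All clauses are satisfied.

u0: 0; u1: 1; u2: 0; u3: 0; u4: 0; u5: 0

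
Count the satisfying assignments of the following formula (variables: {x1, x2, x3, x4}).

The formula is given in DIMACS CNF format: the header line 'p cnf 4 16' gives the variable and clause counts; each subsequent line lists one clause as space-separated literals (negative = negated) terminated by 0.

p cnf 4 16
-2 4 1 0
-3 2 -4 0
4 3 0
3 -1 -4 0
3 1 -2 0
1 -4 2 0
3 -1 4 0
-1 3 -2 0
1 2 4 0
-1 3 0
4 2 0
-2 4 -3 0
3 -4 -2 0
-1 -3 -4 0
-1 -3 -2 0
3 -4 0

1

There are 2^4 = 16 truth assignments over (x1, x2, x3, x4).
Check each against the 16 clauses (columns in the order x1, x2, x3, x4):
  F F F F  ✗ fails (x4 ∨ x3)
  F F F T  ✗ fails (x1 ∨ ¬x4 ∨ x2)
  F F T F  ✗ fails (x1 ∨ x2 ∨ x4)
  F F T T  ✗ fails (¬x3 ∨ x2 ∨ ¬x4)
  F T F F  ✗ fails (¬x2 ∨ x4 ∨ x1)
  F T F T  ✗ fails (x3 ∨ x1 ∨ ¬x2)
  F T T F  ✗ fails (¬x2 ∨ x4 ∨ x1)
  F T T T  ✓ satisfies all
  T F F F  ✗ fails (x4 ∨ x3)
  T F F T  ✗ fails (x3 ∨ ¬x1 ∨ ¬x4)
  T F T F  ✗ fails (x4 ∨ x2)
  T F T T  ✗ fails (¬x3 ∨ x2 ∨ ¬x4)
  T T F F  ✗ fails (x4 ∨ x3)
  T T F T  ✗ fails (x3 ∨ ¬x1 ∨ ¬x4)
  T T T F  ✗ fails (¬x2 ∨ x4 ∨ ¬x3)
  T T T T  ✗ fails (¬x1 ∨ ¬x3 ∨ ¬x4)
1 of the 16 rows is a model.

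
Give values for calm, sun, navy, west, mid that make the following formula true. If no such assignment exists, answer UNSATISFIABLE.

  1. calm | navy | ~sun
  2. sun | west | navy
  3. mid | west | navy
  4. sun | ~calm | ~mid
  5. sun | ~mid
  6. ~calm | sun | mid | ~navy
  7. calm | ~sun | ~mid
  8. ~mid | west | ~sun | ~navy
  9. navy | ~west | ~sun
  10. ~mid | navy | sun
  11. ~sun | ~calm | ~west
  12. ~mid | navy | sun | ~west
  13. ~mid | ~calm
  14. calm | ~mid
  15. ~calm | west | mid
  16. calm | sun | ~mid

Branch on sun: set sun = 0.
(~mid) alone gives mid = 0.
Branch on west: set west = 1.
Branch on calm: set calm = 1.
(~navy) alone gives navy = 0.
All clauses are satisfied.

calm: 1,  sun: 0,  navy: 0,  west: 1,  mid: 0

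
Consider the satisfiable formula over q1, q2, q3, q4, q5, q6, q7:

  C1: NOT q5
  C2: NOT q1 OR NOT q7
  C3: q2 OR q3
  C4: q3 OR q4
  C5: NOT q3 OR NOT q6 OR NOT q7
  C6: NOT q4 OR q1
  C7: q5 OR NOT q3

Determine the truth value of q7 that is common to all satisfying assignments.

False

Suppose q7 = true.
(NOT q5) alone gives q5 = false.
(NOT q1) alone gives q1 = false.
(NOT q4) alone gives q4 = false.
(q3) alone gives q3 = true.
But (NOT q3) is also a unit clause — contradiction.
So every satisfying assignment has q7 = False.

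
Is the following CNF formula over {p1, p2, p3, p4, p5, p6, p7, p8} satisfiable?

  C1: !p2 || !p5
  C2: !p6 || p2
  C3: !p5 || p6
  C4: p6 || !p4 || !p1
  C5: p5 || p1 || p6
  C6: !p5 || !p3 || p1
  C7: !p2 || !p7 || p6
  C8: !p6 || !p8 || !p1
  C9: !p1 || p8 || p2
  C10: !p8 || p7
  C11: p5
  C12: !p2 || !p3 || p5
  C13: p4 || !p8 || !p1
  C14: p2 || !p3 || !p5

No

From the singleton clause (p5), p5 = true.
From the singleton clause (!p2), p2 = false.
From the singleton clause (!p6), p6 = false.
But (p6) is also a unit clause — contradiction.
No assignment satisfies every clause.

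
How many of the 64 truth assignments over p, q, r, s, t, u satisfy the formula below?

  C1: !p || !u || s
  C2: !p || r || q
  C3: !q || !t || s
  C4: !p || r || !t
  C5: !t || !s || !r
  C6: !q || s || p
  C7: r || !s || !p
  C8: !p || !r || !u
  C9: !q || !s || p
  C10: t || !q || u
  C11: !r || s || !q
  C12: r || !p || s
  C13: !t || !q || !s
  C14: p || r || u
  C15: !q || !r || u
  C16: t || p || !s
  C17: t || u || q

7

There are 2^6 = 64 truth assignments over (p, q, r, s, t, u).
Split on q. With q = true, the clauses containing q are satisfied and !q drops from the rest; 0 of the 2^5 = 32 assignments to the other variables satisfy what remains.
With q = false, by the same count on the reduced clause set, 7 assignments work.
Total: 0 + 7 = 7.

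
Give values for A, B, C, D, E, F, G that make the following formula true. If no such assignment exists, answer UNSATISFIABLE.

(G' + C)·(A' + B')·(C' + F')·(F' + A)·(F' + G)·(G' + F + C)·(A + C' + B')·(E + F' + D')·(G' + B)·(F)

UNSATISFIABLE

The clause (F) is unit, so F = 1.
The clause (C') is unit, so C = 0.
The clause (G') is unit, so G = 0.
Now (G) is unsatisfied and unit — conflict.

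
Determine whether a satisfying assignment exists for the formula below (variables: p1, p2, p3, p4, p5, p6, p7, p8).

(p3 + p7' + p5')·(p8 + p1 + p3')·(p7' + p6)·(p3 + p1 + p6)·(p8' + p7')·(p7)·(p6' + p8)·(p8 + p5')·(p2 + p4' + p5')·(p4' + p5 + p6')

No, unsatisfiable

The clause (p7) is unit, so p7 = 1.
The clause (p6) is unit, so p6 = 1.
The clause (p8') is unit, so p8 = 0.
That conflicts with the unit clause (p8).
No assignment satisfies every clause.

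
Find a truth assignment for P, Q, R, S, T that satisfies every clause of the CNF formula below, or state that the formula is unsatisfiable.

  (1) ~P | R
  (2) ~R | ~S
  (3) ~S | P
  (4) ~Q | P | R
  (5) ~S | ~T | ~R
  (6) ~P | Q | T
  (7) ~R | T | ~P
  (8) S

Unit clause (S) forces S = 1.
Unit clause (~R) forces R = 0.
Unit clause (~P) forces P = 0.
Now (P) is unsatisfied and unit — conflict.

UNSATISFIABLE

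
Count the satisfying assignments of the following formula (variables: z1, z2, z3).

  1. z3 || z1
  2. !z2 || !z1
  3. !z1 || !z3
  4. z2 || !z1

2

There are 2^3 = 8 truth assignments over (z1, z2, z3).
Check each against the 4 clauses (columns in the order z1, z2, z3):
  F F F  ✗ fails (z3 || z1)
  F F T  ✓ satisfies all
  F T F  ✗ fails (z3 || z1)
  F T T  ✓ satisfies all
  T F F  ✗ fails (z2 || !z1)
  T F T  ✗ fails (!z1 || !z3)
  T T F  ✗ fails (!z2 || !z1)
  T T T  ✗ fails (!z2 || !z1)
2 of the 8 rows are models.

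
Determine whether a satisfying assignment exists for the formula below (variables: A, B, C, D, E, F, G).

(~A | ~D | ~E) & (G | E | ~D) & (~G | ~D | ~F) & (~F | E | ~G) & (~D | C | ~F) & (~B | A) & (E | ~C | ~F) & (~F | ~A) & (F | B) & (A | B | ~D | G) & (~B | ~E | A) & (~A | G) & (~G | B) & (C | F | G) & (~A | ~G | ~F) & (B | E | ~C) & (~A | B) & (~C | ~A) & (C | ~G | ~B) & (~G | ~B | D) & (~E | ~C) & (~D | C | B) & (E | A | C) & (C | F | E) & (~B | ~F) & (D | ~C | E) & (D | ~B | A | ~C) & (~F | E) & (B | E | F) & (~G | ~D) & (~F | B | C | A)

No, unsatisfiable

Suppose B = 0.
Unit clause (F) forces F = 1.
Unit clause (~A) forces A = 0.
Unit clause (~G) forces G = 0.
Unit clause (~D) forces D = 0.
Unit clause (E) forces E = 1.
Unit clause (~C) forces C = 0.
That conflicts with the unit clause (C).
So B must be the other value — set B = 1.
Unit clause (A) forces A = 1.
Unit clause (~F) forces F = 0.
Unit clause (G) forces G = 1.
Unit clause (~C) forces C = 0.
That conflicts with the unit clause (C).
Neither B = 1 nor B = 0 works.
No assignment satisfies every clause.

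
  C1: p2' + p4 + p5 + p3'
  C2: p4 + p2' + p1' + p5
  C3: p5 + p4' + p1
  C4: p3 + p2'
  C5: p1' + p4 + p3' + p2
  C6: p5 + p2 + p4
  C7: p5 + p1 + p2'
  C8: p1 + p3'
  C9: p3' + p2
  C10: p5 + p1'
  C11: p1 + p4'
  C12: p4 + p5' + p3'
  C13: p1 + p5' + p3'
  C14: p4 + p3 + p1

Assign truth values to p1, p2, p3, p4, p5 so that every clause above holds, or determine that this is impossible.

p1: 1, p2: 0, p3: 0, p4: 0, p5: 1

Branch on p3: set p3 = 0.
Unit clause (p2') forces p2 = 0.
Branch on p5: set p5 = 1.
Branch on p1: set p1 = 1.
All clauses hold; p4 can take either value.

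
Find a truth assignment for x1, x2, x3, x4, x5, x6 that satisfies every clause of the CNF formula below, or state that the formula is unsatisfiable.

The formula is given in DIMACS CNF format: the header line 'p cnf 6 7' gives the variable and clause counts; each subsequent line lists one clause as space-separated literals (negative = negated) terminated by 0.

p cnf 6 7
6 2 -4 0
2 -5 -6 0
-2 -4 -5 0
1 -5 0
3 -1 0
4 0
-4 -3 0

x1: False, x2: False, x3: False, x4: True, x5: False, x6: True

From the singleton clause (x4), x4 = True.
From the singleton clause (¬x3), x3 = False.
From the singleton clause (¬x1), x1 = False.
From the singleton clause (¬x5), x5 = False.
Suppose x6 = True.
No clause remains; x2 is free.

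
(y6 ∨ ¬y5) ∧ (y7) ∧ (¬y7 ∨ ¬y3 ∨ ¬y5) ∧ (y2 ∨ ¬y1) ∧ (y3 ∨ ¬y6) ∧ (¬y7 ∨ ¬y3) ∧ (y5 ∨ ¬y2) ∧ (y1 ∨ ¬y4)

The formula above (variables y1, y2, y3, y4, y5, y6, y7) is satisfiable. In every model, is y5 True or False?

Suppose y5 = True.
(y6) alone gives y6 = True.
(y7) alone gives y7 = True.
(¬y3) alone gives y3 = False.
That conflicts with the unit clause (y3).
So every satisfying assignment has y5 = False.

False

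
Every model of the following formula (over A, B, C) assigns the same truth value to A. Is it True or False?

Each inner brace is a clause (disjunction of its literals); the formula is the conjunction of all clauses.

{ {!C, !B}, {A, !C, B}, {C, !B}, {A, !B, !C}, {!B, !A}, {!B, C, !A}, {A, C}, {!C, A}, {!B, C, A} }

Suppose A = false.
(C) alone gives C = true.
That conflicts with the unit clause (!C).
So every satisfying assignment has A = True.

True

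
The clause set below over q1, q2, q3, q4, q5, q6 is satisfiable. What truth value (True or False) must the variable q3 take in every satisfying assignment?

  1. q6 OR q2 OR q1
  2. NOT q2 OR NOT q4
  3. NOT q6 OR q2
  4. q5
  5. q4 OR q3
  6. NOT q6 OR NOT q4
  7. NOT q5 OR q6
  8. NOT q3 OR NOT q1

True

Suppose q3 = false.
The clause (q5) is unit, so q5 = true.
The clause (q4) is unit, so q4 = true.
The clause (NOT q2) is unit, so q2 = false.
The clause (NOT q6) is unit, so q6 = false.
But (q6) is also a unit clause — contradiction.
So every satisfying assignment has q3 = True.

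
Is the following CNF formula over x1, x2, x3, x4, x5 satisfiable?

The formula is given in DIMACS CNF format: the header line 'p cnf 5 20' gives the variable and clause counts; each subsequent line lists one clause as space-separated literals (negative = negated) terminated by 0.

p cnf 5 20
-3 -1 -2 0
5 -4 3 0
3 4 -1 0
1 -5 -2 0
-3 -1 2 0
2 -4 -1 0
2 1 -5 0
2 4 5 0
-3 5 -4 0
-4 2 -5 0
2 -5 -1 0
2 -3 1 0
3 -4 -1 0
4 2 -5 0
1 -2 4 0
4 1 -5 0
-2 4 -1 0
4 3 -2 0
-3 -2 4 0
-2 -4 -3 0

Suppose x3 = False.
Suppose x5 = True.
Suppose x4 = True.
Unit clause (x2) forces x2 = True.
Unit clause (x1) forces x1 = True.
But (¬x1) is also a unit clause — contradiction.
So x4 must be the other value — set x4 = False.
Unit clause (¬x1) forces x1 = False.
But (x1) is also a unit clause — contradiction.
Either choice for x4 ends in contradiction.
So x5 must be the other value — set x5 = False.
Unit clause (¬x4) forces x4 = False.
Unit clause (¬x1) forces x1 = False.
Unit clause (x2) forces x2 = True.
But (¬x2) is also a unit clause — contradiction.
Either choice for x5 ends in contradiction.
So x3 must be the other value — set x3 = True.
Suppose x1 = False.
Unit clause (x2) forces x2 = True.
Unit clause (¬x5) forces x5 = False.
Unit clause (¬x4) forces x4 = False.
But (x4) is also a unit clause — contradiction.
So x1 must be the other value — set x1 = True.
Unit clause (¬x2) forces x2 = False.
But (x2) is also a unit clause — contradiction.
Either choice for x1 ends in contradiction.
Either choice for x3 ends in contradiction.
No assignment satisfies every clause.

Unsatisfiable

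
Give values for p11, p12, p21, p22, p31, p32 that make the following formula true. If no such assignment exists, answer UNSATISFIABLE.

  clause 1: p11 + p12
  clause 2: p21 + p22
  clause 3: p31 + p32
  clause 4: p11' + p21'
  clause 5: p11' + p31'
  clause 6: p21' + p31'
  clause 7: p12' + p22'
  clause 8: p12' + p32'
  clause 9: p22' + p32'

Suppose p11 = 1.
The clause (p21') is unit, so p21 = 0.
The clause (p22) is unit, so p22 = 1.
The clause (p31') is unit, so p31 = 0.
The clause (p32) is unit, so p32 = 1.
But (p32') is also a unit clause — contradiction.
So p11 must be the other value — set p11 = 0.
The clause (p12) is unit, so p12 = 1.
The clause (p22') is unit, so p22 = 0.
The clause (p21) is unit, so p21 = 1.
The clause (p31') is unit, so p31 = 0.
The clause (p32) is unit, so p32 = 1.
But (p32') is also a unit clause — contradiction.
Either choice for p11 ends in contradiction.

UNSATISFIABLE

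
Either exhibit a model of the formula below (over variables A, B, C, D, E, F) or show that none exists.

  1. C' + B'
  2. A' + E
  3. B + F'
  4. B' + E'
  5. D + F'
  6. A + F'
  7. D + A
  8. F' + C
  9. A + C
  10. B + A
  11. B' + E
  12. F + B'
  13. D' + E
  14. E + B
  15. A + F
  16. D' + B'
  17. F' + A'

Try C = 0.
The clause (F') is unit, so F = 0.
The clause (A) is unit, so A = 1.
The clause (E) is unit, so E = 1.
The clause (B') is unit, so B = 0.
All clauses hold; D can take either value.

A ↦ 1,  B ↦ 0,  C ↦ 0,  D ↦ 1,  E ↦ 1,  F ↦ 0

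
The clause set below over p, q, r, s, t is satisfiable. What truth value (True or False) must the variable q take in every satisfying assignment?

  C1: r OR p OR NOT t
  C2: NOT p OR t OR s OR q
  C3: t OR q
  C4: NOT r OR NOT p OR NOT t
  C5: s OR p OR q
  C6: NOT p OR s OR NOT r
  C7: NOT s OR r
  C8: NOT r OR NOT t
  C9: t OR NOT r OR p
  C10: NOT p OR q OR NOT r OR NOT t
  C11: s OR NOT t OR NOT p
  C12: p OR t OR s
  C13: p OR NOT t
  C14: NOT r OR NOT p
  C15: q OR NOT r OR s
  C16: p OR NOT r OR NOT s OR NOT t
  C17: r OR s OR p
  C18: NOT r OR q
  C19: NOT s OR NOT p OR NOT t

True

Suppose q = false.
The clause (t) is unit, so t = true.
The clause (NOT r) is unit, so r = false.
The clause (p) is unit, so p = true.
The clause (NOT s) is unit, so s = false.
Now (s) is unsatisfied and unit — conflict.
So every satisfying assignment has q = True.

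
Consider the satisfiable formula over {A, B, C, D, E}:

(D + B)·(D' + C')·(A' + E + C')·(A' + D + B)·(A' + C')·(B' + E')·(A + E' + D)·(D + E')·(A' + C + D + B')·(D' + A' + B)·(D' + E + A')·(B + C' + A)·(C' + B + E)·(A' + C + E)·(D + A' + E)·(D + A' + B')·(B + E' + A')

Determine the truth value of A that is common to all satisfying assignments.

False

Suppose A = 1.
From the singleton clause (C'), C = 0.
From the singleton clause (E), E = 1.
From the singleton clause (B'), B = 0.
But (B) is also a unit clause — contradiction.
So every satisfying assignment has A = False.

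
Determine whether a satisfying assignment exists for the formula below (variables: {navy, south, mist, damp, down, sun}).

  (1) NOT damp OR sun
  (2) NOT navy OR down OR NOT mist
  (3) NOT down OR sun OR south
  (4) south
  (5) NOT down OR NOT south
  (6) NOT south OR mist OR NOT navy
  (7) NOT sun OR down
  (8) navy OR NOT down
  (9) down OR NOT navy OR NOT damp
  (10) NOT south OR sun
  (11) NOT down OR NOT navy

The clause (south) is unit, so south = true.
The clause (NOT down) is unit, so down = false.
The clause (NOT sun) is unit, so sun = false.
Now (sun) is unsatisfied and unit — conflict.
No assignment satisfies every clause.

No, unsatisfiable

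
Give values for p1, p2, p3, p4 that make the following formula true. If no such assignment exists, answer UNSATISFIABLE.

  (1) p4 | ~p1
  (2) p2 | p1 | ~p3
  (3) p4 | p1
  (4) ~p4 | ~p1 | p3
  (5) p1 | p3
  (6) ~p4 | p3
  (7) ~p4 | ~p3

Case p4 = 1:
(p3) alone gives p3 = 1.
That conflicts with the unit clause (~p3).
That branch fails; take p4 = 0 instead.
(~p1) alone gives p1 = 0.
That conflicts with the unit clause (p1).
Either choice for p4 ends in contradiction.

UNSATISFIABLE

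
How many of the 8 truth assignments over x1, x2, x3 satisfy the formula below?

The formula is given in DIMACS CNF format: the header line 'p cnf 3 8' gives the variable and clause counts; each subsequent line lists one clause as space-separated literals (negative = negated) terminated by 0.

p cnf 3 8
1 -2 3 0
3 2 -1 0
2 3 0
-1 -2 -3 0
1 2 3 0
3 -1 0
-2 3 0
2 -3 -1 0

There are 2^3 = 8 truth assignments over (x1, x2, x3).
Split on x2. With x2 = True, the clauses containing x2 are satisfied and ¬x2 drops from the rest; 1 of the 2^2 = 4 assignments to the other variables satisfy what remains.
With x2 = False, by the same count on the reduced clause set, 1 assignment works.
(One model: x1=F, x2=F, x3=T.)
Total: 1 + 1 = 2.

2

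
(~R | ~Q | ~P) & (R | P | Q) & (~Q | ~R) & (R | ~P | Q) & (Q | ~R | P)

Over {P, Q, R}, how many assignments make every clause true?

There are 2^3 = 8 truth assignments over (P, Q, R).
Check each against the 5 clauses (columns in the order P, Q, R):
  F F F  ✗ fails (R | P | Q)
  F F T  ✗ fails (Q | ~R | P)
  F T F  ✓ satisfies all
  F T T  ✗ fails (~Q | ~R)
  T F F  ✗ fails (R | ~P | Q)
  T F T  ✓ satisfies all
  T T F  ✓ satisfies all
  T T T  ✗ fails (~R | ~Q | ~P)
3 of the 8 rows are models.

3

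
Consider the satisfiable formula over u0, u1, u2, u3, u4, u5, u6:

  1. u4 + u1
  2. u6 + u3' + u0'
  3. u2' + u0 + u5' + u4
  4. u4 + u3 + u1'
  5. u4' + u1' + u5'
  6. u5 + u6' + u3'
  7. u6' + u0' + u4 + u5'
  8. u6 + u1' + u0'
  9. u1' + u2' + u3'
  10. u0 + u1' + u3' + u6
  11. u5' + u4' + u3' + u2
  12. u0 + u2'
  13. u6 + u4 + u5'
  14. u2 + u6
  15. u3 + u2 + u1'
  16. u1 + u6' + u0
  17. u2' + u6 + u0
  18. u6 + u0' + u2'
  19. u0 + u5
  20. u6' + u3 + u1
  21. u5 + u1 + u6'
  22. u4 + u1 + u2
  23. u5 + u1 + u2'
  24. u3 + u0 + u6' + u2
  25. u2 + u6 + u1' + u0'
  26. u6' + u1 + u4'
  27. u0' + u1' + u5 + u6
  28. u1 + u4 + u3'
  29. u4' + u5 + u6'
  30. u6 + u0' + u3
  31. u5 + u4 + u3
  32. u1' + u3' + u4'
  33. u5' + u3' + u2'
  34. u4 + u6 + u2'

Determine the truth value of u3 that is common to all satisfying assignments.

Suppose u3 = 0.
Suppose u4 = 1.
Suppose u1 = 0.
Unit clause (u6') forces u6 = 0.
Unit clause (u2) forces u2 = 1.
Unit clause (u0) forces u0 = 1.
But (u0') is also a unit clause — contradiction.
Undo u1 and try u1 = 1.
Unit clause (u5') forces u5 = 0.
Unit clause (u2) forces u2 = 1.
Unit clause (u0) forces u0 = 1.
Unit clause (u6) forces u6 = 1.
But (u6') is also a unit clause — contradiction.
Either choice for u1 ends in contradiction.
Undo u4 and try u4 = 0.
Unit clause (u1) forces u1 = 1.
But (u1') is also a unit clause — contradiction.
Either choice for u4 ends in contradiction.
So every satisfying assignment has u3 = True.

True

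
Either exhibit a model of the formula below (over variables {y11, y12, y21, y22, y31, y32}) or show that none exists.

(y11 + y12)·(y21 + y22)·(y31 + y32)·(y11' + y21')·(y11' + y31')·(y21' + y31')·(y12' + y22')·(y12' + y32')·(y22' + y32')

Try y11 = 1.
The clause (y21') is unit, so y21 = 0.
The clause (y22) is unit, so y22 = 1.
The clause (y31') is unit, so y31 = 0.
The clause (y32) is unit, so y32 = 1.
But (y32') is also a unit clause — contradiction.
So y11 must be the other value — set y11 = 0.
The clause (y12) is unit, so y12 = 1.
The clause (y22') is unit, so y22 = 0.
The clause (y21) is unit, so y21 = 1.
The clause (y31') is unit, so y31 = 0.
The clause (y32) is unit, so y32 = 1.
But (y32') is also a unit clause — contradiction.
Neither y11 = 1 nor y11 = 0 works.

UNSATISFIABLE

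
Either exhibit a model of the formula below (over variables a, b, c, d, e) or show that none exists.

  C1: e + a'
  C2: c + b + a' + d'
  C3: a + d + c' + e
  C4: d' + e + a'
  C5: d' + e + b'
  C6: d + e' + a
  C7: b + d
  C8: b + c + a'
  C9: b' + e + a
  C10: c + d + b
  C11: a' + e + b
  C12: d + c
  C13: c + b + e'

a ↦ 0, b ↦ 0, c ↦ 1, d ↦ 1, e ↦ 1

Try e = 1.
Try d = 1.
Try c = 1.
All clauses hold; a, b can take either value.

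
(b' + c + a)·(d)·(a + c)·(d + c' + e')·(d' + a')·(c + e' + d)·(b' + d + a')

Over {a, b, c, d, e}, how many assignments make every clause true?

4

There are 2^5 = 32 truth assignments over (a, b, c, d, e).
Split on a. With a = 1, the clauses containing a are satisfied and a' drops from the rest; 0 of the 2^4 = 16 assignments to the other variables satisfy what remains.
With a = 0, by the same count on the reduced clause set, 4 assignments work.
(One model: a=F, b=F, c=T, d=T, e=F.)
Total: 0 + 4 = 4.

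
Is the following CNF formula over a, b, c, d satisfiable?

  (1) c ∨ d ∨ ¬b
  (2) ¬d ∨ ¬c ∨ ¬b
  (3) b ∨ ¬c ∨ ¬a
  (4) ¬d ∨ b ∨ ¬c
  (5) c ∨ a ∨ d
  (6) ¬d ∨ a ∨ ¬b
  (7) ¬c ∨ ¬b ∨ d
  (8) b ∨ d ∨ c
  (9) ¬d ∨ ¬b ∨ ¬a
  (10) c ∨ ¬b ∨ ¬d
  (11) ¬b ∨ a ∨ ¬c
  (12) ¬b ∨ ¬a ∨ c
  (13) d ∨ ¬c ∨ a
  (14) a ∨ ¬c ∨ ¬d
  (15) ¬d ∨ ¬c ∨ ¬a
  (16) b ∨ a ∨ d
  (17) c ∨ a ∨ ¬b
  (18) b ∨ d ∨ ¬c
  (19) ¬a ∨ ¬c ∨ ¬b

Try c = False.
Try d = True.
Unit clause (¬b) forces b = False.
No clause remains; a is free.
A satisfying assignment: a=True; b=False; c=False; d=True.

Yes, satisfiable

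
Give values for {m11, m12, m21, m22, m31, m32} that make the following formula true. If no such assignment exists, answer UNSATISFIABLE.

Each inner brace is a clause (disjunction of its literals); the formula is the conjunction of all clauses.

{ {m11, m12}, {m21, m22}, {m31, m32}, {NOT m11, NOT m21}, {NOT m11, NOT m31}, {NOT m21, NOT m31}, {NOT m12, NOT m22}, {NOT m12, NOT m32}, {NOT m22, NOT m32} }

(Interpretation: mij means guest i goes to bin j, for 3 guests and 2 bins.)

UNSATISFIABLE

Branch on m11: set m11 = true.
Unit clause (NOT m21) forces m21 = false.
Unit clause (m22) forces m22 = true.
Unit clause (NOT m31) forces m31 = false.
Unit clause (m32) forces m32 = true.
Now (NOT m32) is unsatisfied and unit — conflict.
That branch fails; take m11 = false instead.
Unit clause (m12) forces m12 = true.
Unit clause (NOT m22) forces m22 = false.
Unit clause (m21) forces m21 = true.
Unit clause (NOT m31) forces m31 = false.
Unit clause (m32) forces m32 = true.
Now (NOT m32) is unsatisfied and unit — conflict.
Either choice for m11 ends in contradiction.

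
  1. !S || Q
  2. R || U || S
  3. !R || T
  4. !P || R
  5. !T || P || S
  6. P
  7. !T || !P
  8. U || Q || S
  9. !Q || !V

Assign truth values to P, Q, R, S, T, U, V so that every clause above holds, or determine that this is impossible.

UNSATISFIABLE

From the singleton clause (P), P = true.
From the singleton clause (R), R = true.
From the singleton clause (T), T = true.
Now (!T) is unsatisfied and unit — conflict.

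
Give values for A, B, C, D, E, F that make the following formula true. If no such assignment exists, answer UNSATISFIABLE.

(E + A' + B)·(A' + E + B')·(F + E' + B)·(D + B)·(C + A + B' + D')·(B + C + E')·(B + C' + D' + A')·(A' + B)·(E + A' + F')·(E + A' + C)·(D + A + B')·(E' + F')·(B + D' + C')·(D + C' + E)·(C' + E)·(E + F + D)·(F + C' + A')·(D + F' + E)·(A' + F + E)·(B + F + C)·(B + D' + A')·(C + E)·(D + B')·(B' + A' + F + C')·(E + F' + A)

A ↦ 0; B ↦ 1; C ↦ 1; D ↦ 1; E ↦ 1; F ↦ 0

Try D = 1.
Try A = 0.
Try C = 1.
(B) alone gives B = 1.
(E) alone gives E = 1.
(F') alone gives F = 0.
Every clause now holds.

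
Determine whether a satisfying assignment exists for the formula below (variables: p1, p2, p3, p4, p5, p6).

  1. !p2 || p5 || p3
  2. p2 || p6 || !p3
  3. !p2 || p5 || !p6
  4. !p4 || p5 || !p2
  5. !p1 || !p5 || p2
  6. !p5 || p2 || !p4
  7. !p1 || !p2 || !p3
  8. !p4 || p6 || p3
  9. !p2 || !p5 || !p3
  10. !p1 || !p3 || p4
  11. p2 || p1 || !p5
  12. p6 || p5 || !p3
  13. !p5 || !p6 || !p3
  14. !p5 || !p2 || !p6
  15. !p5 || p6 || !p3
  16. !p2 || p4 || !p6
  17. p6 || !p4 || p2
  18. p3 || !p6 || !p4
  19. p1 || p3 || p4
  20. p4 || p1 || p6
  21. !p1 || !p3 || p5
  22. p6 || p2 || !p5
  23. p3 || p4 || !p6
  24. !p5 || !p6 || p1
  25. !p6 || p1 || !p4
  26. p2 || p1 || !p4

Satisfiable

Suppose p2 = true.
Suppose p5 = true.
The clause (!p3) is unit, so p3 = false.
The clause (!p6) is unit, so p6 = false.
The clause (!p4) is unit, so p4 = false.
The clause (p1) is unit, so p1 = true.
Every clause now holds.
A satisfying assignment: p1 ↦ true, p2 ↦ true, p3 ↦ false, p4 ↦ false, p5 ↦ true, p6 ↦ false.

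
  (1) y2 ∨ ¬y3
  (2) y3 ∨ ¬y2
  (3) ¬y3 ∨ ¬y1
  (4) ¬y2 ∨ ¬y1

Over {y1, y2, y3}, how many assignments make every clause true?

There are 2^3 = 8 truth assignments over (y1, y2, y3).
Split on y1. With y1 = True, the clauses containing y1 are satisfied and ¬y1 drops from the rest; 1 of the 2^2 = 4 assignments to the other variables satisfy what remains.
With y1 = False, by the same count on the reduced clause set, 2 assignments work.
Total: 1 + 2 = 3.

3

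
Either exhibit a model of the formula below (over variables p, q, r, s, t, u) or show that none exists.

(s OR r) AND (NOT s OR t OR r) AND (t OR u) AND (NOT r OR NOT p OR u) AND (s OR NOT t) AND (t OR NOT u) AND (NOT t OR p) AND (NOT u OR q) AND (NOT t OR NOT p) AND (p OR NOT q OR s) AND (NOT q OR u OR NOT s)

UNSATISFIABLE

Try s = true.
Try t = true.
The clause (p) is unit, so p = true.
But (NOT p) is also a unit clause — contradiction.
Backtrack on t: now try t = false.
The clause (r) is unit, so r = true.
The clause (u) is unit, so u = true.
But (NOT u) is also a unit clause — contradiction.
Neither t = true nor t = false works.
Backtrack on s: now try s = false.
The clause (r) is unit, so r = true.
The clause (NOT t) is unit, so t = false.
The clause (u) is unit, so u = true.
But (NOT u) is also a unit clause — contradiction.
Neither s = true nor s = false works.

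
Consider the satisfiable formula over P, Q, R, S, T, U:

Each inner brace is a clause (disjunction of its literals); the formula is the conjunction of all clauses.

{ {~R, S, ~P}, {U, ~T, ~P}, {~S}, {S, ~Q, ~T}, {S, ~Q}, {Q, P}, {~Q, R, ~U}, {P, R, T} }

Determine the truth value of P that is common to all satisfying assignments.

True

Suppose P = 0.
From the singleton clause (~S), S = 0.
From the singleton clause (~Q), Q = 0.
But (Q) is also a unit clause — contradiction.
So every satisfying assignment has P = True.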